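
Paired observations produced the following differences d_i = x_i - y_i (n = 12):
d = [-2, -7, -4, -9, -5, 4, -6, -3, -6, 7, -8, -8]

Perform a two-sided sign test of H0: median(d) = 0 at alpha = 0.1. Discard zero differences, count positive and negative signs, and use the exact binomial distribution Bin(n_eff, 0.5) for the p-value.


Step 1: Discard zero differences. Original n = 12; n_eff = number of nonzero differences = 12.
Nonzero differences (with sign): -2, -7, -4, -9, -5, +4, -6, -3, -6, +7, -8, -8
Step 2: Count signs: positive = 2, negative = 10.
Step 3: Under H0: P(positive) = 0.5, so the number of positives S ~ Bin(12, 0.5).
Step 4: Two-sided exact p-value = sum of Bin(12,0.5) probabilities at or below the observed probability = 0.038574.
Step 5: alpha = 0.1. reject H0.

n_eff = 12, pos = 2, neg = 10, p = 0.038574, reject H0.


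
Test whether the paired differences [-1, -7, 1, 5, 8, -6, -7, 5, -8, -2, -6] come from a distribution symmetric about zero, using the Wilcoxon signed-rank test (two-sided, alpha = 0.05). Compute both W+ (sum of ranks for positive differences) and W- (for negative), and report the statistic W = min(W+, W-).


Step 1: Drop any zero differences (none here) and take |d_i|.
|d| = [1, 7, 1, 5, 8, 6, 7, 5, 8, 2, 6]
Step 2: Midrank |d_i| (ties get averaged ranks).
ranks: |1|->1.5, |7|->8.5, |1|->1.5, |5|->4.5, |8|->10.5, |6|->6.5, |7|->8.5, |5|->4.5, |8|->10.5, |2|->3, |6|->6.5
Step 3: Attach original signs; sum ranks with positive sign and with negative sign.
W+ = 1.5 + 4.5 + 10.5 + 4.5 = 21
W- = 1.5 + 8.5 + 6.5 + 8.5 + 10.5 + 3 + 6.5 = 45
(Check: W+ + W- = 66 should equal n(n+1)/2 = 66.)
Step 4: Test statistic W = min(W+, W-) = 21.
Step 5: Ties in |d|, so use the tie-corrected normal approximation.
        E[W] = n(n+1)/4 = 11*12/4 = 33.
        Tie groups: |d|=1 (t=2), |d|=5 (t=2), |d|=6 (t=2), |d|=7 (t=2), |d|=8 (t=2); sum(t^3 - t) = 30.
        Var[W] = n(n+1)(2n+1)/24 - sum(t^3-t)/48 = 3036/24 - 30/48 = 125.875.
        z = (W - E[W]) / sqrt(Var[W]) = (21 - 33) / 11.2194 = -1.0696.
        Two-sided p = 2*Phi(z) = 0.284810.
Step 6: alpha = 0.05. fail to reject H0.

W+ = 21, W- = 45, W = min = 21, p = 0.284810, fail to reject H0.


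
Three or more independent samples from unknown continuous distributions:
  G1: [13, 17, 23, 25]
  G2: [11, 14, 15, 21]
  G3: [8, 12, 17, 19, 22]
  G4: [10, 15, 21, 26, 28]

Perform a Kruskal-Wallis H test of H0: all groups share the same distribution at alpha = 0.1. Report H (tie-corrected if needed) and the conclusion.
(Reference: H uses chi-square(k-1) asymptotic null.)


Step 1: Combine all N = 18 observations and assign midranks.
sorted (value, group, rank): (8,G3,1), (10,G4,2), (11,G2,3), (12,G3,4), (13,G1,5), (14,G2,6), (15,G2,7.5), (15,G4,7.5), (17,G1,9.5), (17,G3,9.5), (19,G3,11), (21,G2,12.5), (21,G4,12.5), (22,G3,14), (23,G1,15), (25,G1,16), (26,G4,17), (28,G4,18)
Step 2: Sum ranks within each group.
R_1 = 45.5 (n_1 = 4)
R_2 = 29 (n_2 = 4)
R_3 = 39.5 (n_3 = 5)
R_4 = 57 (n_4 = 5)
Step 3: H = 12/(N(N+1)) * sum(R_i^2/n_i) - 3(N+1)
     = 12/(18*19) * (45.5^2/4 + 29^2/4 + 39.5^2/5 + 57^2/5) - 3*19
     = 0.035088 * 1689.66 - 57
     = 2.286404.
Step 4: Ties present; correction factor C = 1 - 18/(18^3 - 18) = 0.996904. Corrected H = 2.286404 / 0.996904 = 2.293504.
Step 5: Under H0, H ~ chi^2(3); p-value = 0.513766.
Step 6: alpha = 0.1. fail to reject H0.

H = 2.2935, df = 3, p = 0.513766, fail to reject H0.


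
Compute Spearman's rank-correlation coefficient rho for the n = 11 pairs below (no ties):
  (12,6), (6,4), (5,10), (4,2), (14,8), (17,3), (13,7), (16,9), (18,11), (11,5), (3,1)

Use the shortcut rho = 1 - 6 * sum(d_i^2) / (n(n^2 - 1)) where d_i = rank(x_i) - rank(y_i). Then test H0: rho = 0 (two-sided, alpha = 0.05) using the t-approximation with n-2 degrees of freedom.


Step 1: Rank x and y separately (midranks; no ties here).
rank(x): 12->6, 6->4, 5->3, 4->2, 14->8, 17->10, 13->7, 16->9, 18->11, 11->5, 3->1
rank(y): 6->6, 4->4, 10->10, 2->2, 8->8, 3->3, 7->7, 9->9, 11->11, 5->5, 1->1
Step 2: d_i = R_x(i) - R_y(i); compute d_i^2.
  (6-6)^2=0, (4-4)^2=0, (3-10)^2=49, (2-2)^2=0, (8-8)^2=0, (10-3)^2=49, (7-7)^2=0, (9-9)^2=0, (11-11)^2=0, (5-5)^2=0, (1-1)^2=0
sum(d^2) = 98.
Step 3: rho = 1 - 6*98 / (11*(11^2 - 1)) = 1 - 588/1320 = 0.554545.
Step 4: Under H0, t = rho * sqrt((n-2)/(1-rho^2)) = 1.9992 ~ t(9).
Step 5: Two-sided p-value from the t-distribution with 9 df = 0.076652.
Step 6: alpha = 0.05. fail to reject H0.

rho = 0.5545, p = 0.076652, fail to reject H0 at alpha = 0.05.


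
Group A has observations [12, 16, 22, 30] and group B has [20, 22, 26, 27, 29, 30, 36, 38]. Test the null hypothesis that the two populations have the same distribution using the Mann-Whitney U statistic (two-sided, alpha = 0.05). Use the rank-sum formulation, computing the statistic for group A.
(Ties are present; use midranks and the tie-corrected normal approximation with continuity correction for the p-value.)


Step 1: Combine and sort all 12 observations; assign midranks.
sorted (value, group): (12,X), (16,X), (20,Y), (22,X), (22,Y), (26,Y), (27,Y), (29,Y), (30,X), (30,Y), (36,Y), (38,Y)
ranks: 12->1, 16->2, 20->3, 22->4.5, 22->4.5, 26->6, 27->7, 29->8, 30->9.5, 30->9.5, 36->11, 38->12
Step 2: Rank sum for X: R1 = 1 + 2 + 4.5 + 9.5 = 17.
Step 3: U_X = R1 - n1(n1+1)/2 = 17 - 4*5/2 = 17 - 10 = 7.
       U_Y = n1*n2 - U_X = 32 - 7 = 25.
Step 4: Ties are present, so use the tie-corrected normal approximation (with continuity correction) for the p-value.
Step 5: p-value = 0.147414; compare to alpha = 0.05. fail to reject H0.

U_X = 7, p = 0.147414, fail to reject H0 at alpha = 0.05.


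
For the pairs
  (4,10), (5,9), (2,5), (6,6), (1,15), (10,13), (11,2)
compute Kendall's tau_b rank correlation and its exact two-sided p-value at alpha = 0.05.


Step 1: Enumerate the 21 unordered pairs (i,j) with i<j and classify each by sign(x_j-x_i) * sign(y_j-y_i).
  (1,2):dx=+1,dy=-1->D; (1,3):dx=-2,dy=-5->C; (1,4):dx=+2,dy=-4->D; (1,5):dx=-3,dy=+5->D
  (1,6):dx=+6,dy=+3->C; (1,7):dx=+7,dy=-8->D; (2,3):dx=-3,dy=-4->C; (2,4):dx=+1,dy=-3->D
  (2,5):dx=-4,dy=+6->D; (2,6):dx=+5,dy=+4->C; (2,7):dx=+6,dy=-7->D; (3,4):dx=+4,dy=+1->C
  (3,5):dx=-1,dy=+10->D; (3,6):dx=+8,dy=+8->C; (3,7):dx=+9,dy=-3->D; (4,5):dx=-5,dy=+9->D
  (4,6):dx=+4,dy=+7->C; (4,7):dx=+5,dy=-4->D; (5,6):dx=+9,dy=-2->D; (5,7):dx=+10,dy=-13->D
  (6,7):dx=+1,dy=-11->D
Step 2: C = 7, D = 14, total pairs = 21.
Step 3: tau = (C - D)/(n(n-1)/2) = (7 - 14)/21 = -0.333333.
Step 4: Exact two-sided p-value (enumerate n! = 5040 permutations of y under H0): p = 0.381349.
Step 5: alpha = 0.05. fail to reject H0.

tau_b = -0.3333 (C=7, D=14), p = 0.381349, fail to reject H0.


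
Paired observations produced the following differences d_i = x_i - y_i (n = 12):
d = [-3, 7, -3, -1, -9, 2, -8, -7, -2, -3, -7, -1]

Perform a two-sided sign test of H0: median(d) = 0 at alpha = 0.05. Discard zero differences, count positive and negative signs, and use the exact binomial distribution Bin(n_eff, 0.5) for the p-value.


Step 1: Discard zero differences. Original n = 12; n_eff = number of nonzero differences = 12.
Nonzero differences (with sign): -3, +7, -3, -1, -9, +2, -8, -7, -2, -3, -7, -1
Step 2: Count signs: positive = 2, negative = 10.
Step 3: Under H0: P(positive) = 0.5, so the number of positives S ~ Bin(12, 0.5).
Step 4: Two-sided exact p-value = sum of Bin(12,0.5) probabilities at or below the observed probability = 0.038574.
Step 5: alpha = 0.05. reject H0.

n_eff = 12, pos = 2, neg = 10, p = 0.038574, reject H0.


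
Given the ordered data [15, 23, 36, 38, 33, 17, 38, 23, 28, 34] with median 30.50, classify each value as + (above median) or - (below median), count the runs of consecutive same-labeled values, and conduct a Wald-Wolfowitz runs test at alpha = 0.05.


Step 1: Compute median = 30.50; label A = above, B = below.
Labels in order: BBAAABABBA  (n_A = 5, n_B = 5)
Step 2: Count runs R = 6.
Step 3: Under H0 (random ordering), E[R] = 2*n_A*n_B/(n_A+n_B) + 1 = 2*5*5/10 + 1 = 6.0000.
        Var[R] = 2*n_A*n_B*(2*n_A*n_B - n_A - n_B) / ((n_A+n_B)^2 * (n_A+n_B-1)) = 2000/900 = 2.2222.
        SD[R] = 1.4907.
Step 4: R = E[R], so z = 0 with no continuity correction.
Step 5: Two-sided p-value via normal approximation = 2*(1 - Phi(|z|)) = 1.000000.
Step 6: alpha = 0.05. fail to reject H0.

R = 6, z = 0.0000, p = 1.000000, fail to reject H0.


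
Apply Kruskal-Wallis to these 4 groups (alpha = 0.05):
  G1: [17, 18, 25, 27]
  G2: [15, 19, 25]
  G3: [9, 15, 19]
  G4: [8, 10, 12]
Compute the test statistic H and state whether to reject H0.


Step 1: Combine all N = 13 observations and assign midranks.
sorted (value, group, rank): (8,G4,1), (9,G3,2), (10,G4,3), (12,G4,4), (15,G2,5.5), (15,G3,5.5), (17,G1,7), (18,G1,8), (19,G2,9.5), (19,G3,9.5), (25,G1,11.5), (25,G2,11.5), (27,G1,13)
Step 2: Sum ranks within each group.
R_1 = 39.5 (n_1 = 4)
R_2 = 26.5 (n_2 = 3)
R_3 = 17 (n_3 = 3)
R_4 = 8 (n_4 = 3)
Step 3: H = 12/(N(N+1)) * sum(R_i^2/n_i) - 3(N+1)
     = 12/(13*14) * (39.5^2/4 + 26.5^2/3 + 17^2/3 + 8^2/3) - 3*14
     = 0.065934 * 741.812 - 42
     = 6.910714.
Step 4: Ties present; correction factor C = 1 - 18/(13^3 - 13) = 0.991758. Corrected H = 6.910714 / 0.991758 = 6.968144.
Step 5: Under H0, H ~ chi^2(3); p-value = 0.072920.
Step 6: alpha = 0.05. fail to reject H0.

H = 6.9681, df = 3, p = 0.072920, fail to reject H0.


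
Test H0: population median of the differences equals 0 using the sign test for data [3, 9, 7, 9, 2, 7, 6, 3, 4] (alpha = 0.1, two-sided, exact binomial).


Step 1: Discard zero differences. Original n = 9; n_eff = number of nonzero differences = 9.
Nonzero differences (with sign): +3, +9, +7, +9, +2, +7, +6, +3, +4
Step 2: Count signs: positive = 9, negative = 0.
Step 3: Under H0: P(positive) = 0.5, so the number of positives S ~ Bin(9, 0.5).
Step 4: Two-sided exact p-value = sum of Bin(9,0.5) probabilities at or below the observed probability = 0.003906.
Step 5: alpha = 0.1. reject H0.

n_eff = 9, pos = 9, neg = 0, p = 0.003906, reject H0.


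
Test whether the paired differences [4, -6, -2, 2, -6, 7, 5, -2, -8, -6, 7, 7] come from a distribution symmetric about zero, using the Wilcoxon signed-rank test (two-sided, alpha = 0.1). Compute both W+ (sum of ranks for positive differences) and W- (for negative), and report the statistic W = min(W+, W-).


Step 1: Drop any zero differences (none here) and take |d_i|.
|d| = [4, 6, 2, 2, 6, 7, 5, 2, 8, 6, 7, 7]
Step 2: Midrank |d_i| (ties get averaged ranks).
ranks: |4|->4, |6|->7, |2|->2, |2|->2, |6|->7, |7|->10, |5|->5, |2|->2, |8|->12, |6|->7, |7|->10, |7|->10
Step 3: Attach original signs; sum ranks with positive sign and with negative sign.
W+ = 4 + 2 + 10 + 5 + 10 + 10 = 41
W- = 7 + 2 + 7 + 2 + 12 + 7 = 37
(Check: W+ + W- = 78 should equal n(n+1)/2 = 78.)
Step 4: Test statistic W = min(W+, W-) = 37.
Step 5: Ties in |d|, so use the tie-corrected normal approximation.
        E[W] = n(n+1)/4 = 12*13/4 = 39.
        Tie groups: |d|=2 (t=3), |d|=6 (t=3), |d|=7 (t=3); sum(t^3 - t) = 72.
        Var[W] = n(n+1)(2n+1)/24 - sum(t^3-t)/48 = 3900/24 - 72/48 = 161.
        z = (W - E[W]) / sqrt(Var[W]) = (37 - 39) / 12.6886 = -0.1576.
        Two-sided p = 2*Phi(z) = 0.874755.
Step 6: alpha = 0.1. fail to reject H0.

W+ = 41, W- = 37, W = min = 37, p = 0.874755, fail to reject H0.


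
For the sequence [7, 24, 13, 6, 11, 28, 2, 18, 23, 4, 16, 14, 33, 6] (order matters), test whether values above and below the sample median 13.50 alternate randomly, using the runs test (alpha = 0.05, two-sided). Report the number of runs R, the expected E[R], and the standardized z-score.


Step 1: Compute median = 13.50; label A = above, B = below.
Labels in order: BABBBABAABAAAB  (n_A = 7, n_B = 7)
Step 2: Count runs R = 9.
Step 3: Under H0 (random ordering), E[R] = 2*n_A*n_B/(n_A+n_B) + 1 = 2*7*7/14 + 1 = 8.0000.
        Var[R] = 2*n_A*n_B*(2*n_A*n_B - n_A - n_B) / ((n_A+n_B)^2 * (n_A+n_B-1)) = 8232/2548 = 3.2308.
        SD[R] = 1.7974.
Step 4: Continuity-corrected z = (R - 0.5 - E[R]) / SD[R] = (9 - 0.5 - 8.0000) / 1.7974 = 0.2782.
Step 5: Two-sided p-value via normal approximation = 2*(1 - Phi(|z|)) = 0.780879.
Step 6: alpha = 0.05. fail to reject H0.

R = 9, z = 0.2782, p = 0.780879, fail to reject H0.


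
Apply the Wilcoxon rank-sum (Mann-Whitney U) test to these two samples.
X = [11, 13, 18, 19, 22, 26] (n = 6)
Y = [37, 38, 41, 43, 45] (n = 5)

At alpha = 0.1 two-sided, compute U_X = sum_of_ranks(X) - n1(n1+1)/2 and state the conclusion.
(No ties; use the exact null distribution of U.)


Step 1: Combine and sort all 11 observations; assign midranks.
sorted (value, group): (11,X), (13,X), (18,X), (19,X), (22,X), (26,X), (37,Y), (38,Y), (41,Y), (43,Y), (45,Y)
ranks: 11->1, 13->2, 18->3, 19->4, 22->5, 26->6, 37->7, 38->8, 41->9, 43->10, 45->11
Step 2: Rank sum for X: R1 = 1 + 2 + 3 + 4 + 5 + 6 = 21.
Step 3: U_X = R1 - n1(n1+1)/2 = 21 - 6*7/2 = 21 - 21 = 0.
       U_Y = n1*n2 - U_X = 30 - 0 = 30.
Step 4: No ties, so the exact null distribution of U (based on enumerating the C(11,6) = 462 equally likely rank assignments) gives the two-sided p-value.
Step 5: p-value = 0.004329; compare to alpha = 0.1. reject H0.

U_X = 0, p = 0.004329, reject H0 at alpha = 0.1.


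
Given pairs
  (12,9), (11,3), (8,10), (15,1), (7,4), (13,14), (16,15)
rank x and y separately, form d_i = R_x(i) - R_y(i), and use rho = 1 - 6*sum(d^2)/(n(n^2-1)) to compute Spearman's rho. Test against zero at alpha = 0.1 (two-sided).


Step 1: Rank x and y separately (midranks; no ties here).
rank(x): 12->4, 11->3, 8->2, 15->6, 7->1, 13->5, 16->7
rank(y): 9->4, 3->2, 10->5, 1->1, 4->3, 14->6, 15->7
Step 2: d_i = R_x(i) - R_y(i); compute d_i^2.
  (4-4)^2=0, (3-2)^2=1, (2-5)^2=9, (6-1)^2=25, (1-3)^2=4, (5-6)^2=1, (7-7)^2=0
sum(d^2) = 40.
Step 3: rho = 1 - 6*40 / (7*(7^2 - 1)) = 1 - 240/336 = 0.285714.
Step 4: Under H0, t = rho * sqrt((n-2)/(1-rho^2)) = 0.6667 ~ t(5).
Step 5: Two-sided p-value from the t-distribution with 5 df = 0.534509.
Step 6: alpha = 0.1. fail to reject H0.

rho = 0.2857, p = 0.534509, fail to reject H0 at alpha = 0.1.


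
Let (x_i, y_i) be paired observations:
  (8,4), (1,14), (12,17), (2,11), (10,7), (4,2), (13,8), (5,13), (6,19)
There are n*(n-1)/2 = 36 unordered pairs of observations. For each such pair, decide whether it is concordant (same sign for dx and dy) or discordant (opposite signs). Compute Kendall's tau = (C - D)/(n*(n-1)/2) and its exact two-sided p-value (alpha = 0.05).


Step 1: Enumerate the 36 unordered pairs (i,j) with i<j and classify each by sign(x_j-x_i) * sign(y_j-y_i).
  (1,2):dx=-7,dy=+10->D; (1,3):dx=+4,dy=+13->C; (1,4):dx=-6,dy=+7->D; (1,5):dx=+2,dy=+3->C
  (1,6):dx=-4,dy=-2->C; (1,7):dx=+5,dy=+4->C; (1,8):dx=-3,dy=+9->D; (1,9):dx=-2,dy=+15->D
  (2,3):dx=+11,dy=+3->C; (2,4):dx=+1,dy=-3->D; (2,5):dx=+9,dy=-7->D; (2,6):dx=+3,dy=-12->D
  (2,7):dx=+12,dy=-6->D; (2,8):dx=+4,dy=-1->D; (2,9):dx=+5,dy=+5->C; (3,4):dx=-10,dy=-6->C
  (3,5):dx=-2,dy=-10->C; (3,6):dx=-8,dy=-15->C; (3,7):dx=+1,dy=-9->D; (3,8):dx=-7,dy=-4->C
  (3,9):dx=-6,dy=+2->D; (4,5):dx=+8,dy=-4->D; (4,6):dx=+2,dy=-9->D; (4,7):dx=+11,dy=-3->D
  (4,8):dx=+3,dy=+2->C; (4,9):dx=+4,dy=+8->C; (5,6):dx=-6,dy=-5->C; (5,7):dx=+3,dy=+1->C
  (5,8):dx=-5,dy=+6->D; (5,9):dx=-4,dy=+12->D; (6,7):dx=+9,dy=+6->C; (6,8):dx=+1,dy=+11->C
  (6,9):dx=+2,dy=+17->C; (7,8):dx=-8,dy=+5->D; (7,9):dx=-7,dy=+11->D; (8,9):dx=+1,dy=+6->C
Step 2: C = 18, D = 18, total pairs = 36.
Step 3: tau = (C - D)/(n(n-1)/2) = (18 - 18)/36 = 0.000000.
Step 4: Exact two-sided p-value (enumerate n! = 362880 permutations of y under H0): p = 1.000000.
Step 5: alpha = 0.05. fail to reject H0.

tau_b = 0.0000 (C=18, D=18), p = 1.000000, fail to reject H0.


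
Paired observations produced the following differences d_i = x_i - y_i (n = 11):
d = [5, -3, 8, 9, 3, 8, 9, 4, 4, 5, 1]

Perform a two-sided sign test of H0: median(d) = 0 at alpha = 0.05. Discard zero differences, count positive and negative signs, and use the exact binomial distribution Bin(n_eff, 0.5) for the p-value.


Step 1: Discard zero differences. Original n = 11; n_eff = number of nonzero differences = 11.
Nonzero differences (with sign): +5, -3, +8, +9, +3, +8, +9, +4, +4, +5, +1
Step 2: Count signs: positive = 10, negative = 1.
Step 3: Under H0: P(positive) = 0.5, so the number of positives S ~ Bin(11, 0.5).
Step 4: Two-sided exact p-value = sum of Bin(11,0.5) probabilities at or below the observed probability = 0.011719.
Step 5: alpha = 0.05. reject H0.

n_eff = 11, pos = 10, neg = 1, p = 0.011719, reject H0.


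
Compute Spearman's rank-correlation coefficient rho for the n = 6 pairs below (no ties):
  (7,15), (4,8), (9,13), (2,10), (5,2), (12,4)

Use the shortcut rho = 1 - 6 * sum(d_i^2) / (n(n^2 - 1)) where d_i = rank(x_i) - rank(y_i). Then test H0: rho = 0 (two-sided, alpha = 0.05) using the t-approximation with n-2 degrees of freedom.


Step 1: Rank x and y separately (midranks; no ties here).
rank(x): 7->4, 4->2, 9->5, 2->1, 5->3, 12->6
rank(y): 15->6, 8->3, 13->5, 10->4, 2->1, 4->2
Step 2: d_i = R_x(i) - R_y(i); compute d_i^2.
  (4-6)^2=4, (2-3)^2=1, (5-5)^2=0, (1-4)^2=9, (3-1)^2=4, (6-2)^2=16
sum(d^2) = 34.
Step 3: rho = 1 - 6*34 / (6*(6^2 - 1)) = 1 - 204/210 = 0.028571.
Step 4: Under H0, t = rho * sqrt((n-2)/(1-rho^2)) = 0.0572 ~ t(4).
Step 5: Two-sided p-value from the t-distribution with 4 df = 0.957155.
Step 6: alpha = 0.05. fail to reject H0.

rho = 0.0286, p = 0.957155, fail to reject H0 at alpha = 0.05.


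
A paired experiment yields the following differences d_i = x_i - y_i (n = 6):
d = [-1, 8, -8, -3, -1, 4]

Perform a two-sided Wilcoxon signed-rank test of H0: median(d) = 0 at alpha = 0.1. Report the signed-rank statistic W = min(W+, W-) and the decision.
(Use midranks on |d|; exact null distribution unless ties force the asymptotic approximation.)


Step 1: Drop any zero differences (none here) and take |d_i|.
|d| = [1, 8, 8, 3, 1, 4]
Step 2: Midrank |d_i| (ties get averaged ranks).
ranks: |1|->1.5, |8|->5.5, |8|->5.5, |3|->3, |1|->1.5, |4|->4
Step 3: Attach original signs; sum ranks with positive sign and with negative sign.
W+ = 5.5 + 4 = 9.5
W- = 1.5 + 5.5 + 3 + 1.5 = 11.5
(Check: W+ + W- = 21 should equal n(n+1)/2 = 21.)
Step 4: Test statistic W = min(W+, W-) = 9.5.
Step 5: Ties in |d|, so use the tie-corrected normal approximation.
        E[W] = n(n+1)/4 = 6*7/4 = 10.5.
        Tie groups: |d|=1 (t=2), |d|=8 (t=2); sum(t^3 - t) = 12.
        Var[W] = n(n+1)(2n+1)/24 - sum(t^3-t)/48 = 546/24 - 12/48 = 22.5.
        z = (W - E[W]) / sqrt(Var[W]) = (9.5 - 10.5) / 4.7434 = -0.2108.
        Two-sided p = 2*Phi(z) = 0.833029.
Step 6: alpha = 0.1. fail to reject H0.

W+ = 9.5, W- = 11.5, W = min = 9.5, p = 0.833029, fail to reject H0.


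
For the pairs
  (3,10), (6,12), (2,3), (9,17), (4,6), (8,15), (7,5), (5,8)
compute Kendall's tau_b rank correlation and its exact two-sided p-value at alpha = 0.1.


Step 1: Enumerate the 28 unordered pairs (i,j) with i<j and classify each by sign(x_j-x_i) * sign(y_j-y_i).
  (1,2):dx=+3,dy=+2->C; (1,3):dx=-1,dy=-7->C; (1,4):dx=+6,dy=+7->C; (1,5):dx=+1,dy=-4->D
  (1,6):dx=+5,dy=+5->C; (1,7):dx=+4,dy=-5->D; (1,8):dx=+2,dy=-2->D; (2,3):dx=-4,dy=-9->C
  (2,4):dx=+3,dy=+5->C; (2,5):dx=-2,dy=-6->C; (2,6):dx=+2,dy=+3->C; (2,7):dx=+1,dy=-7->D
  (2,8):dx=-1,dy=-4->C; (3,4):dx=+7,dy=+14->C; (3,5):dx=+2,dy=+3->C; (3,6):dx=+6,dy=+12->C
  (3,7):dx=+5,dy=+2->C; (3,8):dx=+3,dy=+5->C; (4,5):dx=-5,dy=-11->C; (4,6):dx=-1,dy=-2->C
  (4,7):dx=-2,dy=-12->C; (4,8):dx=-4,dy=-9->C; (5,6):dx=+4,dy=+9->C; (5,7):dx=+3,dy=-1->D
  (5,8):dx=+1,dy=+2->C; (6,7):dx=-1,dy=-10->C; (6,8):dx=-3,dy=-7->C; (7,8):dx=-2,dy=+3->D
Step 2: C = 22, D = 6, total pairs = 28.
Step 3: tau = (C - D)/(n(n-1)/2) = (22 - 6)/28 = 0.571429.
Step 4: Exact two-sided p-value (enumerate n! = 40320 permutations of y under H0): p = 0.061012.
Step 5: alpha = 0.1. reject H0.

tau_b = 0.5714 (C=22, D=6), p = 0.061012, reject H0.


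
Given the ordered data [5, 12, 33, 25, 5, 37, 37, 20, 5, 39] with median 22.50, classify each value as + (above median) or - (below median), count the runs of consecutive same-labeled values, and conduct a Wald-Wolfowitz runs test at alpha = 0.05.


Step 1: Compute median = 22.50; label A = above, B = below.
Labels in order: BBAABAABBA  (n_A = 5, n_B = 5)
Step 2: Count runs R = 6.
Step 3: Under H0 (random ordering), E[R] = 2*n_A*n_B/(n_A+n_B) + 1 = 2*5*5/10 + 1 = 6.0000.
        Var[R] = 2*n_A*n_B*(2*n_A*n_B - n_A - n_B) / ((n_A+n_B)^2 * (n_A+n_B-1)) = 2000/900 = 2.2222.
        SD[R] = 1.4907.
Step 4: R = E[R], so z = 0 with no continuity correction.
Step 5: Two-sided p-value via normal approximation = 2*(1 - Phi(|z|)) = 1.000000.
Step 6: alpha = 0.05. fail to reject H0.

R = 6, z = 0.0000, p = 1.000000, fail to reject H0.


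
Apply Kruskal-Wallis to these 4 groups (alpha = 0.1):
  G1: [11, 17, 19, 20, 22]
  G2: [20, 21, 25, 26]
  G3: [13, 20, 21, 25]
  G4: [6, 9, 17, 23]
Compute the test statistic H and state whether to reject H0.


Step 1: Combine all N = 17 observations and assign midranks.
sorted (value, group, rank): (6,G4,1), (9,G4,2), (11,G1,3), (13,G3,4), (17,G1,5.5), (17,G4,5.5), (19,G1,7), (20,G1,9), (20,G2,9), (20,G3,9), (21,G2,11.5), (21,G3,11.5), (22,G1,13), (23,G4,14), (25,G2,15.5), (25,G3,15.5), (26,G2,17)
Step 2: Sum ranks within each group.
R_1 = 37.5 (n_1 = 5)
R_2 = 53 (n_2 = 4)
R_3 = 40 (n_3 = 4)
R_4 = 22.5 (n_4 = 4)
Step 3: H = 12/(N(N+1)) * sum(R_i^2/n_i) - 3(N+1)
     = 12/(17*18) * (37.5^2/5 + 53^2/4 + 40^2/4 + 22.5^2/4) - 3*18
     = 0.039216 * 1510.06 - 54
     = 5.218137.
Step 4: Ties present; correction factor C = 1 - 42/(17^3 - 17) = 0.991422. Corrected H = 5.218137 / 0.991422 = 5.263288.
Step 5: Under H0, H ~ chi^2(3); p-value = 0.153502.
Step 6: alpha = 0.1. fail to reject H0.

H = 5.2633, df = 3, p = 0.153502, fail to reject H0.


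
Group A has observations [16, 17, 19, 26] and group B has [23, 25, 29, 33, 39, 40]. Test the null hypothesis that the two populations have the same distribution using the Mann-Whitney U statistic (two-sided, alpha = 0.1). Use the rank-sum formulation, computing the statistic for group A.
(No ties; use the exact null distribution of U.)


Step 1: Combine and sort all 10 observations; assign midranks.
sorted (value, group): (16,X), (17,X), (19,X), (23,Y), (25,Y), (26,X), (29,Y), (33,Y), (39,Y), (40,Y)
ranks: 16->1, 17->2, 19->3, 23->4, 25->5, 26->6, 29->7, 33->8, 39->9, 40->10
Step 2: Rank sum for X: R1 = 1 + 2 + 3 + 6 = 12.
Step 3: U_X = R1 - n1(n1+1)/2 = 12 - 4*5/2 = 12 - 10 = 2.
       U_Y = n1*n2 - U_X = 24 - 2 = 22.
Step 4: No ties, so the exact null distribution of U (based on enumerating the C(10,4) = 210 equally likely rank assignments) gives the two-sided p-value.
Step 5: p-value = 0.038095; compare to alpha = 0.1. reject H0.

U_X = 2, p = 0.038095, reject H0 at alpha = 0.1.


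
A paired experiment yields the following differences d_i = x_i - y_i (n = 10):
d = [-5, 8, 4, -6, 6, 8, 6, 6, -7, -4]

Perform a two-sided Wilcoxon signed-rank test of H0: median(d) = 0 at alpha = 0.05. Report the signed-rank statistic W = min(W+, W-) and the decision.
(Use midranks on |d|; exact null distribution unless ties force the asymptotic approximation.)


Step 1: Drop any zero differences (none here) and take |d_i|.
|d| = [5, 8, 4, 6, 6, 8, 6, 6, 7, 4]
Step 2: Midrank |d_i| (ties get averaged ranks).
ranks: |5|->3, |8|->9.5, |4|->1.5, |6|->5.5, |6|->5.5, |8|->9.5, |6|->5.5, |6|->5.5, |7|->8, |4|->1.5
Step 3: Attach original signs; sum ranks with positive sign and with negative sign.
W+ = 9.5 + 1.5 + 5.5 + 9.5 + 5.5 + 5.5 = 37
W- = 3 + 5.5 + 8 + 1.5 = 18
(Check: W+ + W- = 55 should equal n(n+1)/2 = 55.)
Step 4: Test statistic W = min(W+, W-) = 18.
Step 5: Ties in |d|, so use the tie-corrected normal approximation.
        E[W] = n(n+1)/4 = 10*11/4 = 27.5.
        Tie groups: |d|=4 (t=2), |d|=6 (t=4), |d|=8 (t=2); sum(t^3 - t) = 72.
        Var[W] = n(n+1)(2n+1)/24 - sum(t^3-t)/48 = 2310/24 - 72/48 = 94.75.
        z = (W - E[W]) / sqrt(Var[W]) = (18 - 27.5) / 9.7340 = -0.9760.
        Two-sided p = 2*Phi(z) = 0.329082.
Step 6: alpha = 0.05. fail to reject H0.

W+ = 37, W- = 18, W = min = 18, p = 0.329082, fail to reject H0.


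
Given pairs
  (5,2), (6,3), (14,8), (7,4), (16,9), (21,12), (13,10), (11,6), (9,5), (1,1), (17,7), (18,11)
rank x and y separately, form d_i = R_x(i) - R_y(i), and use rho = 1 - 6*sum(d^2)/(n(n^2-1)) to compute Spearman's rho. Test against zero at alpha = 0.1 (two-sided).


Step 1: Rank x and y separately (midranks; no ties here).
rank(x): 5->2, 6->3, 14->8, 7->4, 16->9, 21->12, 13->7, 11->6, 9->5, 1->1, 17->10, 18->11
rank(y): 2->2, 3->3, 8->8, 4->4, 9->9, 12->12, 10->10, 6->6, 5->5, 1->1, 7->7, 11->11
Step 2: d_i = R_x(i) - R_y(i); compute d_i^2.
  (2-2)^2=0, (3-3)^2=0, (8-8)^2=0, (4-4)^2=0, (9-9)^2=0, (12-12)^2=0, (7-10)^2=9, (6-6)^2=0, (5-5)^2=0, (1-1)^2=0, (10-7)^2=9, (11-11)^2=0
sum(d^2) = 18.
Step 3: rho = 1 - 6*18 / (12*(12^2 - 1)) = 1 - 108/1716 = 0.937063.
Step 4: Under H0, t = rho * sqrt((n-2)/(1-rho^2)) = 8.4868 ~ t(10).
Step 5: Two-sided p-value from the t-distribution with 10 df = 0.000007.
Step 6: alpha = 0.1. reject H0.

rho = 0.9371, p = 0.000007, reject H0 at alpha = 0.1.


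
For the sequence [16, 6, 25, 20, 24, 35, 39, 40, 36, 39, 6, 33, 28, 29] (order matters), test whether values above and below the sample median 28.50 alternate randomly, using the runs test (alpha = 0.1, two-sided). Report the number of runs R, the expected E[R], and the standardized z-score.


Step 1: Compute median = 28.50; label A = above, B = below.
Labels in order: BBBBBAAAAABABA  (n_A = 7, n_B = 7)
Step 2: Count runs R = 6.
Step 3: Under H0 (random ordering), E[R] = 2*n_A*n_B/(n_A+n_B) + 1 = 2*7*7/14 + 1 = 8.0000.
        Var[R] = 2*n_A*n_B*(2*n_A*n_B - n_A - n_B) / ((n_A+n_B)^2 * (n_A+n_B-1)) = 8232/2548 = 3.2308.
        SD[R] = 1.7974.
Step 4: Continuity-corrected z = (R + 0.5 - E[R]) / SD[R] = (6 + 0.5 - 8.0000) / 1.7974 = -0.8345.
Step 5: Two-sided p-value via normal approximation = 2*(1 - Phi(|z|)) = 0.403986.
Step 6: alpha = 0.1. fail to reject H0.

R = 6, z = -0.8345, p = 0.403986, fail to reject H0.


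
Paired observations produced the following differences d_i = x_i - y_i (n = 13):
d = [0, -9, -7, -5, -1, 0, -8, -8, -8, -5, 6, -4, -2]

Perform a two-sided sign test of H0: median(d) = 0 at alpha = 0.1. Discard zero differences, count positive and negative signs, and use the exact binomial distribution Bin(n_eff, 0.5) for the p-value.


Step 1: Discard zero differences. Original n = 13; n_eff = number of nonzero differences = 11.
Nonzero differences (with sign): -9, -7, -5, -1, -8, -8, -8, -5, +6, -4, -2
Step 2: Count signs: positive = 1, negative = 10.
Step 3: Under H0: P(positive) = 0.5, so the number of positives S ~ Bin(11, 0.5).
Step 4: Two-sided exact p-value = sum of Bin(11,0.5) probabilities at or below the observed probability = 0.011719.
Step 5: alpha = 0.1. reject H0.

n_eff = 11, pos = 1, neg = 10, p = 0.011719, reject H0.


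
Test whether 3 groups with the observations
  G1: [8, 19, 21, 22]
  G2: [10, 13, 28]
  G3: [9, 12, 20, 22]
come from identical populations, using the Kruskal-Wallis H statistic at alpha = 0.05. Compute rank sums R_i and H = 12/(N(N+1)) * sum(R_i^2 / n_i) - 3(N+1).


Step 1: Combine all N = 11 observations and assign midranks.
sorted (value, group, rank): (8,G1,1), (9,G3,2), (10,G2,3), (12,G3,4), (13,G2,5), (19,G1,6), (20,G3,7), (21,G1,8), (22,G1,9.5), (22,G3,9.5), (28,G2,11)
Step 2: Sum ranks within each group.
R_1 = 24.5 (n_1 = 4)
R_2 = 19 (n_2 = 3)
R_3 = 22.5 (n_3 = 4)
Step 3: H = 12/(N(N+1)) * sum(R_i^2/n_i) - 3(N+1)
     = 12/(11*12) * (24.5^2/4 + 19^2/3 + 22.5^2/4) - 3*12
     = 0.090909 * 396.958 - 36
     = 0.087121.
Step 4: Ties present; correction factor C = 1 - 6/(11^3 - 11) = 0.995455. Corrected H = 0.087121 / 0.995455 = 0.087519.
Step 5: Under H0, H ~ chi^2(2); p-value = 0.957184.
Step 6: alpha = 0.05. fail to reject H0.

H = 0.0875, df = 2, p = 0.957184, fail to reject H0.


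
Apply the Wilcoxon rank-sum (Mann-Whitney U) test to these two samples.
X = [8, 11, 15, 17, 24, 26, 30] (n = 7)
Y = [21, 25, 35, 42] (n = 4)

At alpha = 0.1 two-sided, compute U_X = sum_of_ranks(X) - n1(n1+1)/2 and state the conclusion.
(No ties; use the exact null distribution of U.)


Step 1: Combine and sort all 11 observations; assign midranks.
sorted (value, group): (8,X), (11,X), (15,X), (17,X), (21,Y), (24,X), (25,Y), (26,X), (30,X), (35,Y), (42,Y)
ranks: 8->1, 11->2, 15->3, 17->4, 21->5, 24->6, 25->7, 26->8, 30->9, 35->10, 42->11
Step 2: Rank sum for X: R1 = 1 + 2 + 3 + 4 + 6 + 8 + 9 = 33.
Step 3: U_X = R1 - n1(n1+1)/2 = 33 - 7*8/2 = 33 - 28 = 5.
       U_Y = n1*n2 - U_X = 28 - 5 = 23.
Step 4: No ties, so the exact null distribution of U (based on enumerating the C(11,7) = 330 equally likely rank assignments) gives the two-sided p-value.
Step 5: p-value = 0.109091; compare to alpha = 0.1. fail to reject H0.

U_X = 5, p = 0.109091, fail to reject H0 at alpha = 0.1.


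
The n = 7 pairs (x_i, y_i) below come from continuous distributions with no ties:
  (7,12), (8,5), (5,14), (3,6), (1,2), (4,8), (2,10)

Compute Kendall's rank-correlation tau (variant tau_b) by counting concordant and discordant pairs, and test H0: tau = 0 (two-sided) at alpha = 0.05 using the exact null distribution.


Step 1: Enumerate the 21 unordered pairs (i,j) with i<j and classify each by sign(x_j-x_i) * sign(y_j-y_i).
  (1,2):dx=+1,dy=-7->D; (1,3):dx=-2,dy=+2->D; (1,4):dx=-4,dy=-6->C; (1,5):dx=-6,dy=-10->C
  (1,6):dx=-3,dy=-4->C; (1,7):dx=-5,dy=-2->C; (2,3):dx=-3,dy=+9->D; (2,4):dx=-5,dy=+1->D
  (2,5):dx=-7,dy=-3->C; (2,6):dx=-4,dy=+3->D; (2,7):dx=-6,dy=+5->D; (3,4):dx=-2,dy=-8->C
  (3,5):dx=-4,dy=-12->C; (3,6):dx=-1,dy=-6->C; (3,7):dx=-3,dy=-4->C; (4,5):dx=-2,dy=-4->C
  (4,6):dx=+1,dy=+2->C; (4,7):dx=-1,dy=+4->D; (5,6):dx=+3,dy=+6->C; (5,7):dx=+1,dy=+8->C
  (6,7):dx=-2,dy=+2->D
Step 2: C = 13, D = 8, total pairs = 21.
Step 3: tau = (C - D)/(n(n-1)/2) = (13 - 8)/21 = 0.238095.
Step 4: Exact two-sided p-value (enumerate n! = 5040 permutations of y under H0): p = 0.561905.
Step 5: alpha = 0.05. fail to reject H0.

tau_b = 0.2381 (C=13, D=8), p = 0.561905, fail to reject H0.


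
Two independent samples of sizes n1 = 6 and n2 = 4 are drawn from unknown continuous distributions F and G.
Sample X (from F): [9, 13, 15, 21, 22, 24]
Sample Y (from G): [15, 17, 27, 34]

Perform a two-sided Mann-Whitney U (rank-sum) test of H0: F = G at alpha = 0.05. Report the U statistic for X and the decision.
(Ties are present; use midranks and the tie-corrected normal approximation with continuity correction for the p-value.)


Step 1: Combine and sort all 10 observations; assign midranks.
sorted (value, group): (9,X), (13,X), (15,X), (15,Y), (17,Y), (21,X), (22,X), (24,X), (27,Y), (34,Y)
ranks: 9->1, 13->2, 15->3.5, 15->3.5, 17->5, 21->6, 22->7, 24->8, 27->9, 34->10
Step 2: Rank sum for X: R1 = 1 + 2 + 3.5 + 6 + 7 + 8 = 27.5.
Step 3: U_X = R1 - n1(n1+1)/2 = 27.5 - 6*7/2 = 27.5 - 21 = 6.5.
       U_Y = n1*n2 - U_X = 24 - 6.5 = 17.5.
Step 4: Ties are present, so use the tie-corrected normal approximation (with continuity correction) for the p-value.
Step 5: p-value = 0.284958; compare to alpha = 0.05. fail to reject H0.

U_X = 6.5, p = 0.284958, fail to reject H0 at alpha = 0.05.


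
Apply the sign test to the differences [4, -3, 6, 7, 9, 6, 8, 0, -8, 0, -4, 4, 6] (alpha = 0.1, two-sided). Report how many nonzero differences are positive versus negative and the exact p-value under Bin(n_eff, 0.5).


Step 1: Discard zero differences. Original n = 13; n_eff = number of nonzero differences = 11.
Nonzero differences (with sign): +4, -3, +6, +7, +9, +6, +8, -8, -4, +4, +6
Step 2: Count signs: positive = 8, negative = 3.
Step 3: Under H0: P(positive) = 0.5, so the number of positives S ~ Bin(11, 0.5).
Step 4: Two-sided exact p-value = sum of Bin(11,0.5) probabilities at or below the observed probability = 0.226562.
Step 5: alpha = 0.1. fail to reject H0.

n_eff = 11, pos = 8, neg = 3, p = 0.226562, fail to reject H0.


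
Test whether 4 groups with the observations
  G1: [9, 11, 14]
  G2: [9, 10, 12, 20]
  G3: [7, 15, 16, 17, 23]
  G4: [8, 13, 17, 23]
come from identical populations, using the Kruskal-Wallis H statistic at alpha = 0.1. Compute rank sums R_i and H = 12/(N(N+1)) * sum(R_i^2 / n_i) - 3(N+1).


Step 1: Combine all N = 16 observations and assign midranks.
sorted (value, group, rank): (7,G3,1), (8,G4,2), (9,G1,3.5), (9,G2,3.5), (10,G2,5), (11,G1,6), (12,G2,7), (13,G4,8), (14,G1,9), (15,G3,10), (16,G3,11), (17,G3,12.5), (17,G4,12.5), (20,G2,14), (23,G3,15.5), (23,G4,15.5)
Step 2: Sum ranks within each group.
R_1 = 18.5 (n_1 = 3)
R_2 = 29.5 (n_2 = 4)
R_3 = 50 (n_3 = 5)
R_4 = 38 (n_4 = 4)
Step 3: H = 12/(N(N+1)) * sum(R_i^2/n_i) - 3(N+1)
     = 12/(16*17) * (18.5^2/3 + 29.5^2/4 + 50^2/5 + 38^2/4) - 3*17
     = 0.044118 * 1192.65 - 51
     = 1.616728.
Step 4: Ties present; correction factor C = 1 - 18/(16^3 - 16) = 0.995588. Corrected H = 1.616728 / 0.995588 = 1.623892.
Step 5: Under H0, H ~ chi^2(3); p-value = 0.653985.
Step 6: alpha = 0.1. fail to reject H0.

H = 1.6239, df = 3, p = 0.653985, fail to reject H0.


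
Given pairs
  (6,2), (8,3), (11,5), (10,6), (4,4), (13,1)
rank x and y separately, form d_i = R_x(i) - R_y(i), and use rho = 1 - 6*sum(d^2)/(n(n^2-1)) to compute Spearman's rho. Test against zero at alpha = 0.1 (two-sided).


Step 1: Rank x and y separately (midranks; no ties here).
rank(x): 6->2, 8->3, 11->5, 10->4, 4->1, 13->6
rank(y): 2->2, 3->3, 5->5, 6->6, 4->4, 1->1
Step 2: d_i = R_x(i) - R_y(i); compute d_i^2.
  (2-2)^2=0, (3-3)^2=0, (5-5)^2=0, (4-6)^2=4, (1-4)^2=9, (6-1)^2=25
sum(d^2) = 38.
Step 3: rho = 1 - 6*38 / (6*(6^2 - 1)) = 1 - 228/210 = -0.085714.
Step 4: Under H0, t = rho * sqrt((n-2)/(1-rho^2)) = -0.1721 ~ t(4).
Step 5: Two-sided p-value from the t-distribution with 4 df = 0.871743.
Step 6: alpha = 0.1. fail to reject H0.

rho = -0.0857, p = 0.871743, fail to reject H0 at alpha = 0.1.


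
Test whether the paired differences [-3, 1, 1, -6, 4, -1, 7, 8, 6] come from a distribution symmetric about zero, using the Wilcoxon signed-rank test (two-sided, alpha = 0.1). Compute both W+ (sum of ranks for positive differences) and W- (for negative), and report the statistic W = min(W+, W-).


Step 1: Drop any zero differences (none here) and take |d_i|.
|d| = [3, 1, 1, 6, 4, 1, 7, 8, 6]
Step 2: Midrank |d_i| (ties get averaged ranks).
ranks: |3|->4, |1|->2, |1|->2, |6|->6.5, |4|->5, |1|->2, |7|->8, |8|->9, |6|->6.5
Step 3: Attach original signs; sum ranks with positive sign and with negative sign.
W+ = 2 + 2 + 5 + 8 + 9 + 6.5 = 32.5
W- = 4 + 6.5 + 2 = 12.5
(Check: W+ + W- = 45 should equal n(n+1)/2 = 45.)
Step 4: Test statistic W = min(W+, W-) = 12.5.
Step 5: Ties in |d|, so use the tie-corrected normal approximation.
        E[W] = n(n+1)/4 = 9*10/4 = 22.5.
        Tie groups: |d|=1 (t=3), |d|=6 (t=2); sum(t^3 - t) = 30.
        Var[W] = n(n+1)(2n+1)/24 - sum(t^3-t)/48 = 1710/24 - 30/48 = 70.625.
        z = (W - E[W]) / sqrt(Var[W]) = (12.5 - 22.5) / 8.4039 = -1.1899.
        Two-sided p = 2*Phi(z) = 0.234075.
Step 6: alpha = 0.1. fail to reject H0.

W+ = 32.5, W- = 12.5, W = min = 12.5, p = 0.234075, fail to reject H0.


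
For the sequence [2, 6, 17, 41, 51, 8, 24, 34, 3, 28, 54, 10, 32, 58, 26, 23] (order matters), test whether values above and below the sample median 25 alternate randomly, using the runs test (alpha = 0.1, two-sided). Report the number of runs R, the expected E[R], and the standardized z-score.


Step 1: Compute median = 25; label A = above, B = below.
Labels in order: BBBAABBABAABAAAB  (n_A = 8, n_B = 8)
Step 2: Count runs R = 9.
Step 3: Under H0 (random ordering), E[R] = 2*n_A*n_B/(n_A+n_B) + 1 = 2*8*8/16 + 1 = 9.0000.
        Var[R] = 2*n_A*n_B*(2*n_A*n_B - n_A - n_B) / ((n_A+n_B)^2 * (n_A+n_B-1)) = 14336/3840 = 3.7333.
        SD[R] = 1.9322.
Step 4: R = E[R], so z = 0 with no continuity correction.
Step 5: Two-sided p-value via normal approximation = 2*(1 - Phi(|z|)) = 1.000000.
Step 6: alpha = 0.1. fail to reject H0.

R = 9, z = 0.0000, p = 1.000000, fail to reject H0.


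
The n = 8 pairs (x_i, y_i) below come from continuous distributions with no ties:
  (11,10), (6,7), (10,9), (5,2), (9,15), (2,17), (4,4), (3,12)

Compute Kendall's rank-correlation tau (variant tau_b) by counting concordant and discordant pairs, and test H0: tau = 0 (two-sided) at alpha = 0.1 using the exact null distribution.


Step 1: Enumerate the 28 unordered pairs (i,j) with i<j and classify each by sign(x_j-x_i) * sign(y_j-y_i).
  (1,2):dx=-5,dy=-3->C; (1,3):dx=-1,dy=-1->C; (1,4):dx=-6,dy=-8->C; (1,5):dx=-2,dy=+5->D
  (1,6):dx=-9,dy=+7->D; (1,7):dx=-7,dy=-6->C; (1,8):dx=-8,dy=+2->D; (2,3):dx=+4,dy=+2->C
  (2,4):dx=-1,dy=-5->C; (2,5):dx=+3,dy=+8->C; (2,6):dx=-4,dy=+10->D; (2,7):dx=-2,dy=-3->C
  (2,8):dx=-3,dy=+5->D; (3,4):dx=-5,dy=-7->C; (3,5):dx=-1,dy=+6->D; (3,6):dx=-8,dy=+8->D
  (3,7):dx=-6,dy=-5->C; (3,8):dx=-7,dy=+3->D; (4,5):dx=+4,dy=+13->C; (4,6):dx=-3,dy=+15->D
  (4,7):dx=-1,dy=+2->D; (4,8):dx=-2,dy=+10->D; (5,6):dx=-7,dy=+2->D; (5,7):dx=-5,dy=-11->C
  (5,8):dx=-6,dy=-3->C; (6,7):dx=+2,dy=-13->D; (6,8):dx=+1,dy=-5->D; (7,8):dx=-1,dy=+8->D
Step 2: C = 13, D = 15, total pairs = 28.
Step 3: tau = (C - D)/(n(n-1)/2) = (13 - 15)/28 = -0.071429.
Step 4: Exact two-sided p-value (enumerate n! = 40320 permutations of y under H0): p = 0.904861.
Step 5: alpha = 0.1. fail to reject H0.

tau_b = -0.0714 (C=13, D=15), p = 0.904861, fail to reject H0.


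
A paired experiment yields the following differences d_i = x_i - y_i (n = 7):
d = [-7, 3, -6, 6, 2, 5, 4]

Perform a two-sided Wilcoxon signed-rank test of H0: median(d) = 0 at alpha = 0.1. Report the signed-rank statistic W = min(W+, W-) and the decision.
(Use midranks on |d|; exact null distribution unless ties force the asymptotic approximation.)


Step 1: Drop any zero differences (none here) and take |d_i|.
|d| = [7, 3, 6, 6, 2, 5, 4]
Step 2: Midrank |d_i| (ties get averaged ranks).
ranks: |7|->7, |3|->2, |6|->5.5, |6|->5.5, |2|->1, |5|->4, |4|->3
Step 3: Attach original signs; sum ranks with positive sign and with negative sign.
W+ = 2 + 5.5 + 1 + 4 + 3 = 15.5
W- = 7 + 5.5 = 12.5
(Check: W+ + W- = 28 should equal n(n+1)/2 = 28.)
Step 4: Test statistic W = min(W+, W-) = 12.5.
Step 5: Ties in |d|, so use the tie-corrected normal approximation.
        E[W] = n(n+1)/4 = 7*8/4 = 14.
        Tie groups: |d|=6 (t=2); sum(t^3 - t) = 6.
        Var[W] = n(n+1)(2n+1)/24 - sum(t^3-t)/48 = 840/24 - 6/48 = 34.875.
        z = (W - E[W]) / sqrt(Var[W]) = (12.5 - 14) / 5.9055 = -0.2540.
        Two-sided p = 2*Phi(z) = 0.799495.
Step 6: alpha = 0.1. fail to reject H0.

W+ = 15.5, W- = 12.5, W = min = 12.5, p = 0.799495, fail to reject H0.


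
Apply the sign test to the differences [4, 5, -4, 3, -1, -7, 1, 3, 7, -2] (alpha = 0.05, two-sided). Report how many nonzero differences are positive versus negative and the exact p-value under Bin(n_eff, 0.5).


Step 1: Discard zero differences. Original n = 10; n_eff = number of nonzero differences = 10.
Nonzero differences (with sign): +4, +5, -4, +3, -1, -7, +1, +3, +7, -2
Step 2: Count signs: positive = 6, negative = 4.
Step 3: Under H0: P(positive) = 0.5, so the number of positives S ~ Bin(10, 0.5).
Step 4: Two-sided exact p-value = sum of Bin(10,0.5) probabilities at or below the observed probability = 0.753906.
Step 5: alpha = 0.05. fail to reject H0.

n_eff = 10, pos = 6, neg = 4, p = 0.753906, fail to reject H0.


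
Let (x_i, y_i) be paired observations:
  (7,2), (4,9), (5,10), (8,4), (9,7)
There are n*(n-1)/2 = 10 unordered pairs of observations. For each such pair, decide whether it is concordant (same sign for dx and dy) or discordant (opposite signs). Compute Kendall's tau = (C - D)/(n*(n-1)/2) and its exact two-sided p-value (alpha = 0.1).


Step 1: Enumerate the 10 unordered pairs (i,j) with i<j and classify each by sign(x_j-x_i) * sign(y_j-y_i).
  (1,2):dx=-3,dy=+7->D; (1,3):dx=-2,dy=+8->D; (1,4):dx=+1,dy=+2->C; (1,5):dx=+2,dy=+5->C
  (2,3):dx=+1,dy=+1->C; (2,4):dx=+4,dy=-5->D; (2,5):dx=+5,dy=-2->D; (3,4):dx=+3,dy=-6->D
  (3,5):dx=+4,dy=-3->D; (4,5):dx=+1,dy=+3->C
Step 2: C = 4, D = 6, total pairs = 10.
Step 3: tau = (C - D)/(n(n-1)/2) = (4 - 6)/10 = -0.200000.
Step 4: Exact two-sided p-value (enumerate n! = 120 permutations of y under H0): p = 0.816667.
Step 5: alpha = 0.1. fail to reject H0.

tau_b = -0.2000 (C=4, D=6), p = 0.816667, fail to reject H0.
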